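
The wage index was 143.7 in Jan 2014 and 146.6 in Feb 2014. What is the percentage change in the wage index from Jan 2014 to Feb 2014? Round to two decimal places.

2.02%

Change = (146.6 − 143.7) / 143.7 × 100
       = 2.9 / 143.7 × 100 = 2.0181%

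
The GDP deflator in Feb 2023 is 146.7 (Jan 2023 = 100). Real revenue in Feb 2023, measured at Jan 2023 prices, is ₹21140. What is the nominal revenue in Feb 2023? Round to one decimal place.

Nominal = Real × (Index/100) = 21140 × (146.7/100)
        = 21140 × 1.467 = 31012.3800

31012.4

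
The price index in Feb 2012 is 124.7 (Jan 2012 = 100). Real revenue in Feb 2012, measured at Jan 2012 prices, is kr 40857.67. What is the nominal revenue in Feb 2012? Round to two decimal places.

Nominal = Real × (Index/100) = 40857.67 × (124.7/100)
        = 40857.67 × 1.247 = 50949.5145

50949.51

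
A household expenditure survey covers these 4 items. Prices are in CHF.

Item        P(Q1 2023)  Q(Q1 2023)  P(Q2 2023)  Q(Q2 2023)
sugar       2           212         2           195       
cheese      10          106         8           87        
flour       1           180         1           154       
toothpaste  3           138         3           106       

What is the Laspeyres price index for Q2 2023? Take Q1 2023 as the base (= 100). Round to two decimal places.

89.80

Laspeyres price index uses base-period quantities as weights.
ΣP(Q2 2023)·Q(Q1 2023) = 2×212 + 8×106 + 1×180 + 3×138 = 424 + 848 + 180 + 414 = 1866
ΣP(Q1 2023)·Q(Q1 2023) = 2×212 + 10×106 + 1×180 + 3×138 = 424 + 1060 + 180 + 414 = 2078
Index = 1866 / 2078 × 100 = 89.7979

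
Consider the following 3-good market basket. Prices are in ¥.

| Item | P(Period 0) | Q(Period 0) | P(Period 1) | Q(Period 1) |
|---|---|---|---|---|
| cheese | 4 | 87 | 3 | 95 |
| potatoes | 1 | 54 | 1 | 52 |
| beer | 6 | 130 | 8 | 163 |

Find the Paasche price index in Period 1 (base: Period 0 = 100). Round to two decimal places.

Paasche price index uses current-period quantities as weights.
ΣP(Period 1)·Q(Period 1) = 3×95 + 1×52 + 8×163 = 285 + 52 + 1304 = 1641
ΣP(Period 0)·Q(Period 1) = 4×95 + 1×52 + 6×163 = 380 + 52 + 978 = 1410
Index = 1641 / 1410 × 100 = 116.3830

116.38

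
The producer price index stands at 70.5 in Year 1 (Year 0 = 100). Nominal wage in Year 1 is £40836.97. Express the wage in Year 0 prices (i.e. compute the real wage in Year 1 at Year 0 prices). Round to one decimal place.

Real = Nominal ÷ (Index/100) = 40836.97 ÷ (70.5/100)
     = 40836.97 ÷ 0.705 = 57924.7801

57924.8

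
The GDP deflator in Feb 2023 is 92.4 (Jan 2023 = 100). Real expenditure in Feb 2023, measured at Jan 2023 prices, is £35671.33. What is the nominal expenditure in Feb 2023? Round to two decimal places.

32960.31

Nominal = Real × (Index/100) = 35671.33 × (92.4/100)
        = 35671.33 × 0.924 = 32960.3089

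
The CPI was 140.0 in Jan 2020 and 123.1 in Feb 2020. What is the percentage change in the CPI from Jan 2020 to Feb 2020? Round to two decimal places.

-12.07%

Change = (123.1 − 140.0) / 140.0 × 100
       = -16.9 / 140.0 × 100 = -12.0714%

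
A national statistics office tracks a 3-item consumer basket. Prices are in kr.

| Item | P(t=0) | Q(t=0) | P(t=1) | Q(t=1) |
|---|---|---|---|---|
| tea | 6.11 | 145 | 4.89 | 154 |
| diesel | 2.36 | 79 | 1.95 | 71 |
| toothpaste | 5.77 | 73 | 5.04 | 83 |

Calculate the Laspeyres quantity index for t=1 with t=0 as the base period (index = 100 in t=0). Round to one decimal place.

106.3

Laspeyres quantity index uses base-period prices as weights.
ΣP(t=0)·Q(t=1) = 6.11×154 + 2.36×71 + 5.77×83 = 940.94 + 167.56 + 478.91 = 1587.41
ΣP(t=0)·Q(t=0) = 6.11×145 + 2.36×79 + 5.77×73 = 885.95 + 186.44 + 421.21 = 1493.6
Index = 1587.41 / 1493.6 × 100 = 106.2808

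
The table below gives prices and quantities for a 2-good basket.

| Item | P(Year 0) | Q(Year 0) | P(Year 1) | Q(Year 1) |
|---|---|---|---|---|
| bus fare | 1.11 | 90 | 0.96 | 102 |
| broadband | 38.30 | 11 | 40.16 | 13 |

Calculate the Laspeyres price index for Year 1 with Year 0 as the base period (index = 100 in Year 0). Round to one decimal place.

101.3

Laspeyres price index uses base-period quantities as weights.
ΣP(Year 1)·Q(Year 0) = 0.96×90 + 40.16×11 = 86.4 + 441.76 = 528.16
ΣP(Year 0)·Q(Year 0) = 1.11×90 + 38.30×11 = 99.9 + 421.3 = 521.2
Index = 528.16 / 521.2 × 100 = 101.3354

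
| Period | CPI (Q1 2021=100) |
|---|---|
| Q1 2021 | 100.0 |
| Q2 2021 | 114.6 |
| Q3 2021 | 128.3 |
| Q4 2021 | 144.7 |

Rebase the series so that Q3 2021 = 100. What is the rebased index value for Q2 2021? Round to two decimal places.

89.32

Rebased(Q2 2021) = 114.6 / 128.3 × 100 = 89.3219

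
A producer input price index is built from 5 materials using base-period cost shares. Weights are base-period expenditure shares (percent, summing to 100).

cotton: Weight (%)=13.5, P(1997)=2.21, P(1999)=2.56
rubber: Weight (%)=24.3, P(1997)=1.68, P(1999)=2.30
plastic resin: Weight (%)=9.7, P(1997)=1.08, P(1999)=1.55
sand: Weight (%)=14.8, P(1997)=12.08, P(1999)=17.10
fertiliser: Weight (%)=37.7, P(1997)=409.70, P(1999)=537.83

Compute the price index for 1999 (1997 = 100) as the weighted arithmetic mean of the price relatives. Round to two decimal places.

133.27

cotton: 13.5 × (2.56/2.21) = 13.5 × 1.158371 = 15.6380
rubber: 24.3 × (2.30/1.68) = 24.3 × 1.369048 = 33.2679
plastic resin: 9.7 × (1.55/1.08) = 9.7 × 1.435185 = 13.9213
sand: 14.8 × (17.10/12.08) = 14.8 × 1.415563 = 20.9503
fertiliser: 37.7 × (537.83/409.70) = 37.7 × 1.312741 = 49.4903
Index = Σ wᵢ·(p₁ᵢ/p₀ᵢ) = 15.6380 + 33.2679 + 13.9213 + 20.9503 + 49.4903 = 133.2678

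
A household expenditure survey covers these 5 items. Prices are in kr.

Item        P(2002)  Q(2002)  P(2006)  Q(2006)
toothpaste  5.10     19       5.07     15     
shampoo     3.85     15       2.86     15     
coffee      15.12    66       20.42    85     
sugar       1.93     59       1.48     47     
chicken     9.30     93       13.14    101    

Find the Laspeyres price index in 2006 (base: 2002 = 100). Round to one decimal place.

Laspeyres price index uses base-period quantities as weights.
ΣP(2006)·Q(2002) = 5.07×19 + 2.86×15 + 20.42×66 + 1.48×59 + 13.14×93 = 96.33 + 42.9 + 1347.72 + 87.32 + 1222.02 = 2796.29
ΣP(2002)·Q(2002) = 5.10×19 + 3.85×15 + 15.12×66 + 1.93×59 + 9.30×93 = 96.9 + 57.75 + 997.92 + 113.87 + 864.9 = 2131.34
Index = 2796.29 / 2131.34 × 100 = 131.1987

131.2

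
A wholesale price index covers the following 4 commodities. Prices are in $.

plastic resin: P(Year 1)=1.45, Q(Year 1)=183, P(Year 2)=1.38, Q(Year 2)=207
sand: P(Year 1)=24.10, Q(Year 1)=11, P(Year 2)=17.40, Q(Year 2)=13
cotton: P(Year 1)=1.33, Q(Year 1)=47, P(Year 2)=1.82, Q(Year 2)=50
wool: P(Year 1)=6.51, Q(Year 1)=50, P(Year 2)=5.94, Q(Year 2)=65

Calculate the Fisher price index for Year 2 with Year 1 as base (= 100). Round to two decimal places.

89.82

Laspeyres component (base-period weights):
ΣP(Year 2)Q(Year 1) = 1.38×183 + 17.40×11 + 1.82×47 + 5.94×50 = 252.54 + 191.4 + 85.54 + 297 = 826.48
ΣP(Year 1)Q(Year 1) = 1.45×183 + 24.10×11 + 1.33×47 + 6.51×50 = 265.35 + 265.1 + 62.51 + 325.5 = 918.46
L = 826.48 / 918.46 × 100 = 89.9854
Paasche component (current-period weights):
ΣP(Year 2)Q(Year 2) = 1.38×207 + 17.40×13 + 1.82×50 + 5.94×65 = 285.66 + 226.2 + 91 + 386.1 = 988.96
ΣP(Year 1)Q(Year 2) = 1.45×207 + 24.10×13 + 1.33×50 + 6.51×65 = 300.15 + 313.3 + 66.5 + 423.15 = 1103.1
P = 988.96 / 1103.1 × 100 = 89.6528
Fisher = √(L × P) = √(89.9854 × 89.6528) = 89.8189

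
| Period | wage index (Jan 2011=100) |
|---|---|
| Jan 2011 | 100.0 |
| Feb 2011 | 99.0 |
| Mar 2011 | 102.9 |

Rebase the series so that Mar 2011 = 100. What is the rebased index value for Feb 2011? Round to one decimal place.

Rebased(Feb 2011) = 99.0 / 102.9 × 100 = 96.2099

96.2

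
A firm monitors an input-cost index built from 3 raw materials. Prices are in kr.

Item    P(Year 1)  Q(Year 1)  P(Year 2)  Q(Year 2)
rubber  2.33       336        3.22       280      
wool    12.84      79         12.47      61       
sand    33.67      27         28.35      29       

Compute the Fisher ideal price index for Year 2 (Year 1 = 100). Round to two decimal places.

103.83

Laspeyres component (base-period weights):
ΣP(Year 2)Q(Year 1) = 3.22×336 + 12.47×79 + 28.35×27 = 1081.92 + 985.13 + 765.45 = 2832.5
ΣP(Year 1)Q(Year 1) = 2.33×336 + 12.84×79 + 33.67×27 = 782.88 + 1014.36 + 909.09 = 2706.33
L = 2832.5 / 2706.33 × 100 = 104.6620
Paasche component (current-period weights):
ΣP(Year 2)Q(Year 2) = 3.22×280 + 12.47×61 + 28.35×29 = 901.6 + 760.67 + 822.15 = 2484.42
ΣP(Year 1)Q(Year 2) = 2.33×280 + 12.84×61 + 33.67×29 = 652.4 + 783.24 + 976.43 = 2412.07
P = 2484.42 / 2412.07 × 100 = 102.9995
Fisher = √(L × P) = √(104.6620 × 102.9995) = 103.8274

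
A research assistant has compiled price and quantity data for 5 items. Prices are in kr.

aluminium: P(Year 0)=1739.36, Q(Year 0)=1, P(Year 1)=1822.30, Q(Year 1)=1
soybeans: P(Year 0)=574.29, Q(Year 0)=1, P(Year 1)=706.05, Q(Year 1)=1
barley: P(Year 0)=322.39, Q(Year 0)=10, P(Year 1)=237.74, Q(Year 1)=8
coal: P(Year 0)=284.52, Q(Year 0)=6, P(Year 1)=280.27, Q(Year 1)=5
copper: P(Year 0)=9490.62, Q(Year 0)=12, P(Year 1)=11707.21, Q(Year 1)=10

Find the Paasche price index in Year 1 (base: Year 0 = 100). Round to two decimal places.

121.42

Paasche price index uses current-period quantities as weights.
ΣP(Year 1)·Q(Year 1) = 1822.30×1 + 706.05×1 + 237.74×8 + 280.27×5 + 11707.21×10 = 1822.3 + 706.05 + 1901.92 + 1401.35 + 117072.1 = 122903.72
ΣP(Year 0)·Q(Year 1) = 1739.36×1 + 574.29×1 + 322.39×8 + 284.52×5 + 9490.62×10 = 1739.36 + 574.29 + 2579.12 + 1422.6 + 94906.2 = 101221.57
Index = 122903.72 / 101221.57 × 100 = 121.4205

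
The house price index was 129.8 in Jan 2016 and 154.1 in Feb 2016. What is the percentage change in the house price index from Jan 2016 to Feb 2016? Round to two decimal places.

18.72%

Change = (154.1 − 129.8) / 129.8 × 100
       = 24.3 / 129.8 × 100 = 18.7211%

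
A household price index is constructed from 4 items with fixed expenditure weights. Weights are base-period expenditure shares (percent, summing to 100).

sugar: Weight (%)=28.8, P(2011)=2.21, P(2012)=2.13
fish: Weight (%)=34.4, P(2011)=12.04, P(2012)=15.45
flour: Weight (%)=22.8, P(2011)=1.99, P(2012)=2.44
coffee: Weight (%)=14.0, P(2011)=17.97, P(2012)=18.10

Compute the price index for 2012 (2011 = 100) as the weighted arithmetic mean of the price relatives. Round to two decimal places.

113.96

sugar: 28.8 × (2.13/2.21) = 28.8 × 0.963801 = 27.7575
fish: 34.4 × (15.45/12.04) = 34.4 × 1.283223 = 44.1429
flour: 22.8 × (2.44/1.99) = 22.8 × 1.226131 = 27.9558
coffee: 14.0 × (18.10/17.97) = 14.0 × 1.007234 = 14.1013
Index = Σ wᵢ·(p₁ᵢ/p₀ᵢ) = 27.7575 + 44.1429 + 27.9558 + 14.1013 = 113.9574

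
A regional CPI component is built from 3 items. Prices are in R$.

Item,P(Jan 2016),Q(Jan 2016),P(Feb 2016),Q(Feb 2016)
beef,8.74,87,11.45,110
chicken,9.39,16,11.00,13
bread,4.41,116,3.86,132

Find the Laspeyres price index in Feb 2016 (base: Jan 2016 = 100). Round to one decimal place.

Laspeyres price index uses base-period quantities as weights.
ΣP(Feb 2016)·Q(Jan 2016) = 11.45×87 + 11.00×16 + 3.86×116 = 996.15 + 176 + 447.76 = 1619.91
ΣP(Jan 2016)·Q(Jan 2016) = 8.74×87 + 9.39×16 + 4.41×116 = 760.38 + 150.24 + 511.56 = 1422.18
Index = 1619.91 / 1422.18 × 100 = 113.9033

113.9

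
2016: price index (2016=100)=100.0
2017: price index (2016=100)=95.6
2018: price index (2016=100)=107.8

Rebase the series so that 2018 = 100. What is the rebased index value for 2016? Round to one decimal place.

92.8

Rebased(2016) = 100.0 / 107.8 × 100 = 92.7644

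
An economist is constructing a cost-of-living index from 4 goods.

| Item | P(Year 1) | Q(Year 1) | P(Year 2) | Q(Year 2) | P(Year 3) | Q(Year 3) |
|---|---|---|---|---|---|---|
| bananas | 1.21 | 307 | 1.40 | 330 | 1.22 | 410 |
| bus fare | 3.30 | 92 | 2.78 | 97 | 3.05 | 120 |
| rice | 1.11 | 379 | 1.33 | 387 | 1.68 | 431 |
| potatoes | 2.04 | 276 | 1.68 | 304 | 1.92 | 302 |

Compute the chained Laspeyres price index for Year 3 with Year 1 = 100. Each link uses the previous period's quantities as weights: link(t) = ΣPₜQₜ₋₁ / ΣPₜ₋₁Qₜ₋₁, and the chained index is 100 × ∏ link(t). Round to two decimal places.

Link Year 1→Year 2:
ΣP(Year 2)Q(Year 1) = 1.40×307 + 2.78×92 + 1.33×379 + 1.68×276 = 429.8 + 255.76 + 504.07 + 463.68 = 1653.31
ΣP(Year 1)Q(Year 1) = 1.21×307 + 3.30×92 + 1.11×379 + 2.04×276 = 371.47 + 303.6 + 420.69 + 563.04 = 1658.8
link = 1653.31/1658.8 = 0.996690
Link Year 2→Year 3:
ΣP(Year 3)Q(Year 2) = 1.22×330 + 3.05×97 + 1.68×387 + 1.92×304 = 402.6 + 295.85 + 650.16 + 583.68 = 1932.29
ΣP(Year 2)Q(Year 2) = 1.40×330 + 2.78×97 + 1.33×387 + 1.68×304 = 462 + 269.66 + 514.71 + 510.72 = 1757.09
link = 1932.29/1757.09 = 1.099710
Chained index = 100 × 0.996690 × 1.099710 = 109.6071

109.61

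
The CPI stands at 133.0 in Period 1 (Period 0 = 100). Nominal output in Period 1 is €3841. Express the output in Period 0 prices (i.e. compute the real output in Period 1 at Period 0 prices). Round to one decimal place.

Real = Nominal ÷ (Index/100) = 3841 ÷ (133.0/100)
     = 3841 ÷ 1.330 = 2887.9699

2888.0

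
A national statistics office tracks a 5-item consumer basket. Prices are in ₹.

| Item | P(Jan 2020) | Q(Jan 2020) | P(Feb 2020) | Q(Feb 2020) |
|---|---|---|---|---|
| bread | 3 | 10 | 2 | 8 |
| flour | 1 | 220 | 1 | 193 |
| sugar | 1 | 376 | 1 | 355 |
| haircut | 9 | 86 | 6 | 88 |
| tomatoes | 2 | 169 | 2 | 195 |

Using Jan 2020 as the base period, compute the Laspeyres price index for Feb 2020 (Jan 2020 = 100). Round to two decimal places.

Laspeyres price index uses base-period quantities as weights.
ΣP(Feb 2020)·Q(Jan 2020) = 2×10 + 1×220 + 1×376 + 6×86 + 2×169 = 20 + 220 + 376 + 516 + 338 = 1470
ΣP(Jan 2020)·Q(Jan 2020) = 3×10 + 1×220 + 1×376 + 9×86 + 2×169 = 30 + 220 + 376 + 774 + 338 = 1738
Index = 1470 / 1738 × 100 = 84.5800

84.58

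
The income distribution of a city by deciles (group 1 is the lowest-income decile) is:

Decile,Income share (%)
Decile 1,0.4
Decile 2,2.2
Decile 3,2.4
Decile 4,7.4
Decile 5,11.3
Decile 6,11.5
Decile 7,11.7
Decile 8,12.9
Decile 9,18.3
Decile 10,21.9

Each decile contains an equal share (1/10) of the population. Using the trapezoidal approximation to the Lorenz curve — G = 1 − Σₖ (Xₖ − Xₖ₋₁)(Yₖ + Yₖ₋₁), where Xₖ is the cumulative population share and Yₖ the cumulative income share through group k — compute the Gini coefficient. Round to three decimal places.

Cumulative income shares Yₖ: 0.0040, 0.0260, 0.0500, 0.1240, 0.2370, 0.3520, 0.4690, 0.5980, 0.7810, 1.0000
Σ (Xₖ−Xₖ₋₁)(Yₖ+Yₖ₋₁) = (1/10)(0.0040+0.0000) + (1/10)(0.0260+0.0040) + (1/10)(0.0500+0.0260) + (1/10)(0.1240+0.0500) + (1/10)(0.2370+0.1240) + (1/10)(0.3520+0.2370) + (1/10)(0.4690+0.3520) + (1/10)(0.5980+0.4690) + (1/10)(0.7810+0.5980) + (1/10)(1.0000+0.7810)
  = 0.0004 + 0.0030 + 0.0076 + 0.0174 + 0.0361 + 0.0589 + 0.0821 + 0.1067 + 0.1379 + 0.1781 = 0.6282
G = 1 − 0.6282 = 0.3718

0.372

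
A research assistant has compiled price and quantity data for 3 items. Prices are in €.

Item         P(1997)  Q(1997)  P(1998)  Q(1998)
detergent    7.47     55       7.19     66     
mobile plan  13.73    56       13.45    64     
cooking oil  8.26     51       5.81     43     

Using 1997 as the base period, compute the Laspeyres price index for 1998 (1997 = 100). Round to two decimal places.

Laspeyres price index uses base-period quantities as weights.
ΣP(1998)·Q(1997) = 7.19×55 + 13.45×56 + 5.81×51 = 395.45 + 753.2 + 296.31 = 1444.96
ΣP(1997)·Q(1997) = 7.47×55 + 13.73×56 + 8.26×51 = 410.85 + 768.88 + 421.26 = 1600.99
Index = 1444.96 / 1600.99 × 100 = 90.2542

90.25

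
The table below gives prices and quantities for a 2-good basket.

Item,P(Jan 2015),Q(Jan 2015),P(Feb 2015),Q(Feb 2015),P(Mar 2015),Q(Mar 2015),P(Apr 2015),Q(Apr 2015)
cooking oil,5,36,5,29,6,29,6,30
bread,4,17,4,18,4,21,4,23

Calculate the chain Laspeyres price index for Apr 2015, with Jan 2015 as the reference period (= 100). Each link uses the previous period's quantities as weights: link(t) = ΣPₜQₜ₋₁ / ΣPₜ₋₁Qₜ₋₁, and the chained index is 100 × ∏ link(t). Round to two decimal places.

113.36

Link Jan 2015→Feb 2015:
ΣP(Feb 2015)Q(Jan 2015) = 5×36 + 4×17 = 180 + 68 = 248
ΣP(Jan 2015)Q(Jan 2015) = 5×36 + 4×17 = 180 + 68 = 248
link = 248/248 = 1.000000
Link Feb 2015→Mar 2015:
ΣP(Mar 2015)Q(Feb 2015) = 6×29 + 4×18 = 174 + 72 = 246
ΣP(Feb 2015)Q(Feb 2015) = 5×29 + 4×18 = 145 + 72 = 217
link = 246/217 = 1.133641
Link Mar 2015→Apr 2015:
ΣP(Apr 2015)Q(Mar 2015) = 6×29 + 4×21 = 174 + 84 = 258
ΣP(Mar 2015)Q(Mar 2015) = 6×29 + 4×21 = 174 + 84 = 258
link = 258/258 = 1.000000
Chained index = 100 × 1.000000 × 1.133641 × 1.000000 = 113.3641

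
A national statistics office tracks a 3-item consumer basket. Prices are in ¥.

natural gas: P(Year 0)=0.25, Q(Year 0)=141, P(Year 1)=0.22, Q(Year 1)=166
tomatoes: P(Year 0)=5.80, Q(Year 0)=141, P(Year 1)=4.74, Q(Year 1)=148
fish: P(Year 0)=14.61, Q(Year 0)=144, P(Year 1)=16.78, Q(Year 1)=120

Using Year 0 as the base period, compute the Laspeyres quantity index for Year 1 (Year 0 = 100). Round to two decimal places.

89.73

Laspeyres quantity index uses base-period prices as weights.
ΣP(Year 0)·Q(Year 1) = 0.25×166 + 5.80×148 + 14.61×120 = 41.5 + 858.4 + 1753.2 = 2653.1
ΣP(Year 0)·Q(Year 0) = 0.25×141 + 5.80×141 + 14.61×144 = 35.25 + 817.8 + 2103.84 = 2956.89
Index = 2653.1 / 2956.89 × 100 = 89.7260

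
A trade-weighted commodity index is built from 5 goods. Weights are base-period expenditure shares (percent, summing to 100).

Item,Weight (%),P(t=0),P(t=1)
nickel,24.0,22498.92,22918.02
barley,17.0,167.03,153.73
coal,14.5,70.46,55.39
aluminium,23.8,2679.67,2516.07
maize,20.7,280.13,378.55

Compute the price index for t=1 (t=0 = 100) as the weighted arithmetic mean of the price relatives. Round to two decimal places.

nickel: 24.0 × (22918.02/22498.92) = 24.0 × 1.018628 = 24.4471
barley: 17.0 × (153.73/167.03) = 17.0 × 0.920374 = 15.6464
coal: 14.5 × (55.39/70.46) = 14.5 × 0.786120 = 11.3987
aluminium: 23.8 × (2516.07/2679.67) = 23.8 × 0.938948 = 22.3470
maize: 20.7 × (378.55/280.13) = 20.7 × 1.351337 = 27.9727
Index = Σ wᵢ·(p₁ᵢ/p₀ᵢ) = 24.4471 + 15.6464 + 11.3987 + 22.3470 + 27.9727 = 101.8118

101.81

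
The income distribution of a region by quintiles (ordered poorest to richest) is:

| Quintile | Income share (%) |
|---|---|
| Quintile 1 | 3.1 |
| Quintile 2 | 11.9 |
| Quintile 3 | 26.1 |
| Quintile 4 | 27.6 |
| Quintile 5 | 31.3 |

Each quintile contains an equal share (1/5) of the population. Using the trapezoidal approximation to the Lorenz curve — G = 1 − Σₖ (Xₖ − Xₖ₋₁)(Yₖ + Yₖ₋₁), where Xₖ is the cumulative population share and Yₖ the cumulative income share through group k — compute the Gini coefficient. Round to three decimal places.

Cumulative income shares Yₖ: 0.0310, 0.1500, 0.4110, 0.6870, 1.0000
Σ (Xₖ−Xₖ₋₁)(Yₖ+Yₖ₋₁) = (1/5)(0.0310+0.0000) + (1/5)(0.1500+0.0310) + (1/5)(0.4110+0.1500) + (1/5)(0.6870+0.4110) + (1/5)(1.0000+0.6870)
  = 0.0062 + 0.0362 + 0.1122 + 0.2196 + 0.3374 = 0.7116
G = 1 − 0.7116 = 0.2884

0.288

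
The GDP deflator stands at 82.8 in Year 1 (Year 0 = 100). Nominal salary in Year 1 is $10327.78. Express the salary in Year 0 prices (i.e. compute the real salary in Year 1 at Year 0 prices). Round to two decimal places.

12473.16

Real = Nominal ÷ (Index/100) = 10327.78 ÷ (82.8/100)
     = 10327.78 ÷ 0.828 = 12473.1643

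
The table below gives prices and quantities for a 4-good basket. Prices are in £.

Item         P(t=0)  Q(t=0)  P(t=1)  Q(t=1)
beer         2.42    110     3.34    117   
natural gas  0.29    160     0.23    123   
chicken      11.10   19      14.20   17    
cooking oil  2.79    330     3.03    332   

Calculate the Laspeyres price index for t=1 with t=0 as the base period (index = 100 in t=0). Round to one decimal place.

Laspeyres price index uses base-period quantities as weights.
ΣP(t=1)·Q(t=0) = 3.34×110 + 0.23×160 + 14.20×19 + 3.03×330 = 367.4 + 36.8 + 269.8 + 999.9 = 1673.9
ΣP(t=0)·Q(t=0) = 2.42×110 + 0.29×160 + 11.10×19 + 2.79×330 = 266.2 + 46.4 + 210.9 + 920.7 = 1444.2
Index = 1673.9 / 1444.2 × 100 = 115.9050

115.9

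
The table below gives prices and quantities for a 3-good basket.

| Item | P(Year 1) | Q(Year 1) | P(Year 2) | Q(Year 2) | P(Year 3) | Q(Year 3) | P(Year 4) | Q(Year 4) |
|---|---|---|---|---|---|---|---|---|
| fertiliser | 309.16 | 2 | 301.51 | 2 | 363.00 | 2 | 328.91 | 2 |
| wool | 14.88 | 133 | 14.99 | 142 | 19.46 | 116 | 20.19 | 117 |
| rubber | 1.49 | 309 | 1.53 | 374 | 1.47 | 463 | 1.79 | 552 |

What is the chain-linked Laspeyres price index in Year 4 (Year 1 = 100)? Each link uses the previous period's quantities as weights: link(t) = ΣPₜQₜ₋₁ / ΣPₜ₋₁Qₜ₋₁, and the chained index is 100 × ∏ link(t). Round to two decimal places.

128.24

Link Year 1→Year 2:
ΣP(Year 2)Q(Year 1) = 301.51×2 + 14.99×133 + 1.53×309 = 603.02 + 1993.67 + 472.77 = 3069.46
ΣP(Year 1)Q(Year 1) = 309.16×2 + 14.88×133 + 1.49×309 = 618.32 + 1979.04 + 460.41 = 3057.77
link = 3069.46/3057.77 = 1.003823
Link Year 2→Year 3:
ΣP(Year 3)Q(Year 2) = 363.00×2 + 19.46×142 + 1.47×374 = 726 + 2763.32 + 549.78 = 4039.1
ΣP(Year 2)Q(Year 2) = 301.51×2 + 14.99×142 + 1.53×374 = 603.02 + 2128.58 + 572.22 = 3303.82
link = 4039.1/3303.82 = 1.222554
Link Year 3→Year 4:
ΣP(Year 4)Q(Year 3) = 328.91×2 + 20.19×116 + 1.79×463 = 657.82 + 2342.04 + 828.77 = 3828.63
ΣP(Year 3)Q(Year 3) = 363.00×2 + 19.46×116 + 1.47×463 = 726 + 2257.36 + 680.61 = 3663.97
link = 3828.63/3663.97 = 1.044940
Chained index = 100 × 1.003823 × 1.222554 × 1.044940 = 128.2380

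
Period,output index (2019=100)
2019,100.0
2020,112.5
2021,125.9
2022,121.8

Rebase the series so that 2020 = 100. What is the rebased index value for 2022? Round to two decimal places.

108.27

Rebased(2022) = 121.8 / 112.5 × 100 = 108.2667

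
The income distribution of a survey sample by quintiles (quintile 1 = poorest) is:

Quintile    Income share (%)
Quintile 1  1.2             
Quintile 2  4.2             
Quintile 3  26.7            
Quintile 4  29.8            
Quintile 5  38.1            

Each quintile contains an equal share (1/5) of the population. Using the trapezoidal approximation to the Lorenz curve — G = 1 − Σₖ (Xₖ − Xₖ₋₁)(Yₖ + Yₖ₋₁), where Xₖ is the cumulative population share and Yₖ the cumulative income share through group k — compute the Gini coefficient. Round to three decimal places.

0.398

Cumulative income shares Yₖ: 0.0120, 0.0540, 0.3210, 0.6190, 1.0000
Σ (Xₖ−Xₖ₋₁)(Yₖ+Yₖ₋₁) = (1/5)(0.0120+0.0000) + (1/5)(0.0540+0.0120) + (1/5)(0.3210+0.0540) + (1/5)(0.6190+0.3210) + (1/5)(1.0000+0.6190)
  = 0.0024 + 0.0132 + 0.0750 + 0.1880 + 0.3238 = 0.6024
G = 1 − 0.6024 = 0.3976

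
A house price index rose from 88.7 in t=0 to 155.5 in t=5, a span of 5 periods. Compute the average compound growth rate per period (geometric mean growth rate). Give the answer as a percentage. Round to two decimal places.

Growth factor = (155.5/88.7)^(1/5) = (1.753100)^(1/5) = 1.118823
Growth rate = 1.118823 − 1 = 0.118823 = 11.8823%

11.88%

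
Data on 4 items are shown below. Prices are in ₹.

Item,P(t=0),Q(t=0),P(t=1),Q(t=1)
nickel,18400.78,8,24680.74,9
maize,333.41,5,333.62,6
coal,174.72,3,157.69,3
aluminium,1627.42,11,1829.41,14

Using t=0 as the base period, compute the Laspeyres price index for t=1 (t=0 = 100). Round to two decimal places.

Laspeyres price index uses base-period quantities as weights.
ΣP(t=1)·Q(t=0) = 24680.74×8 + 333.62×5 + 157.69×3 + 1829.41×11 = 197445.92 + 1668.1 + 473.07 + 20123.51 = 219710.6
ΣP(t=0)·Q(t=0) = 18400.78×8 + 333.41×5 + 174.72×3 + 1627.42×11 = 147206.24 + 1667.05 + 524.16 + 17901.62 = 167299.07
Index = 219710.6 / 167299.07 × 100 = 131.3280

131.33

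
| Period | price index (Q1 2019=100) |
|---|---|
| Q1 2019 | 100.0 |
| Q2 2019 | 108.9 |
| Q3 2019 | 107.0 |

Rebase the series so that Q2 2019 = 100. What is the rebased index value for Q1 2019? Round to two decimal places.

91.83

Rebased(Q1 2019) = 100.0 / 108.9 × 100 = 91.8274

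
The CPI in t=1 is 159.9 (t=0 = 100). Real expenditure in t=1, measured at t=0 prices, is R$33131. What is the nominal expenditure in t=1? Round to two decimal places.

Nominal = Real × (Index/100) = 33131 × (159.9/100)
        = 33131 × 1.599 = 52976.4690

52976.47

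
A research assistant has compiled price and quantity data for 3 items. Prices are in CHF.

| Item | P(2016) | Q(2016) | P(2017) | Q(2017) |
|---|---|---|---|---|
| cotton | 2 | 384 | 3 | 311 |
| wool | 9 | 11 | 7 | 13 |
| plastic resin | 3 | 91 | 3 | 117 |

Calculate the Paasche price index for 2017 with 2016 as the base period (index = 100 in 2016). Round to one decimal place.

Paasche price index uses current-period quantities as weights.
ΣP(2017)·Q(2017) = 3×311 + 7×13 + 3×117 = 933 + 91 + 351 = 1375
ΣP(2016)·Q(2017) = 2×311 + 9×13 + 3×117 = 622 + 117 + 351 = 1090
Index = 1375 / 1090 × 100 = 126.1468

126.1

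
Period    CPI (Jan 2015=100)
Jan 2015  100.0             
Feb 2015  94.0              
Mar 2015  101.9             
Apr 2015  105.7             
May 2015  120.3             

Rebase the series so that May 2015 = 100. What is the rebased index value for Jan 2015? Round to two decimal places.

Rebased(Jan 2015) = 100.0 / 120.3 × 100 = 83.1255

83.13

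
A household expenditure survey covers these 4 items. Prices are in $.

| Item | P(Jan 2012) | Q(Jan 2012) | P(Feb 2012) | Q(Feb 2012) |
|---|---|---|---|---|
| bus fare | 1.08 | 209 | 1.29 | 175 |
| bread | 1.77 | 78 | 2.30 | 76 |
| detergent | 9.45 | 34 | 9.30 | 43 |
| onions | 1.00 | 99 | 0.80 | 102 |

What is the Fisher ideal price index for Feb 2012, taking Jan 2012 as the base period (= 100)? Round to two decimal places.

Laspeyres component (base-period weights):
ΣP(Feb 2012)Q(Jan 2012) = 1.29×209 + 2.30×78 + 9.30×34 + 0.80×99 = 269.61 + 179.4 + 316.2 + 79.2 = 844.41
ΣP(Jan 2012)Q(Jan 2012) = 1.08×209 + 1.77×78 + 9.45×34 + 1.00×99 = 225.72 + 138.06 + 321.3 + 99 = 784.08
L = 844.41 / 784.08 × 100 = 107.6944
Paasche component (current-period weights):
ΣP(Feb 2012)Q(Feb 2012) = 1.29×175 + 2.30×76 + 9.30×43 + 0.80×102 = 225.75 + 174.8 + 399.9 + 81.6 = 882.05
ΣP(Jan 2012)Q(Feb 2012) = 1.08×175 + 1.77×76 + 9.45×43 + 1.00×102 = 189 + 134.52 + 406.35 + 102 = 831.87
P = 882.05 / 831.87 × 100 = 106.0322
Fisher = √(L × P) = √(107.6944 × 106.0322) = 106.8600

106.86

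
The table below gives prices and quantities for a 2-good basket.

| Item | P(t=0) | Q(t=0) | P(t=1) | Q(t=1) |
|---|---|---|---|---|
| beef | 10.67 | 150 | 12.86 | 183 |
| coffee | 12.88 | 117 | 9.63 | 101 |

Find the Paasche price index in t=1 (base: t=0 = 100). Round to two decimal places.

102.23

Paasche price index uses current-period quantities as weights.
ΣP(t=1)·Q(t=1) = 12.86×183 + 9.63×101 = 2353.38 + 972.63 = 3326.01
ΣP(t=0)·Q(t=1) = 10.67×183 + 12.88×101 = 1952.61 + 1300.88 = 3253.49
Index = 3326.01 / 3253.49 × 100 = 102.2290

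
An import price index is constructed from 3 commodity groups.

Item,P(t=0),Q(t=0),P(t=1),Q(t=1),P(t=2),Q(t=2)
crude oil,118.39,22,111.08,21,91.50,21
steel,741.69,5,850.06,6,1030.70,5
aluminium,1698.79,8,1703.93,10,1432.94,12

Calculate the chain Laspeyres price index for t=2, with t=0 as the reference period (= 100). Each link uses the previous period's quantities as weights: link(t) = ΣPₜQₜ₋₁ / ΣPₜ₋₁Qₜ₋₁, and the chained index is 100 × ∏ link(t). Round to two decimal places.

93.62

Link t=0→t=1:
ΣP(t=1)Q(t=0) = 111.08×22 + 850.06×5 + 1703.93×8 = 2443.76 + 4250.3 + 13631.44 = 20325.5
ΣP(t=0)Q(t=0) = 118.39×22 + 741.69×5 + 1698.79×8 = 2604.58 + 3708.45 + 13590.32 = 19903.35
link = 20325.5/19903.35 = 1.021210
Link t=1→t=2:
ΣP(t=2)Q(t=1) = 91.50×21 + 1030.70×6 + 1432.94×10 = 1921.5 + 6184.2 + 14329.4 = 22435.1
ΣP(t=1)Q(t=1) = 111.08×21 + 850.06×6 + 1703.93×10 = 2332.68 + 5100.36 + 17039.3 = 24472.34
link = 22435.1/24472.34 = 0.916753
Chained index = 100 × 1.021210 × 0.916753 = 93.6198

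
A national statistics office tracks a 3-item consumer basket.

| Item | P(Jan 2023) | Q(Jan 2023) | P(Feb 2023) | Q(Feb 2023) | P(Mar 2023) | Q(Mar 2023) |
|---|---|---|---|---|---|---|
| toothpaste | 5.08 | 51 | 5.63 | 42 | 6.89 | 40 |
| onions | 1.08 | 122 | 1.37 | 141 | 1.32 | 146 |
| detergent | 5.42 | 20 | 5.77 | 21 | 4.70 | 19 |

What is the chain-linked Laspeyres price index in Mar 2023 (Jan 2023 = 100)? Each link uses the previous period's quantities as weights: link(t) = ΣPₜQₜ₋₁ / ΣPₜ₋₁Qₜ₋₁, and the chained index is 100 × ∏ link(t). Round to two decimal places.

118.96

Link Jan 2023→Feb 2023:
ΣP(Feb 2023)Q(Jan 2023) = 5.63×51 + 1.37×122 + 5.77×20 = 287.13 + 167.14 + 115.4 = 569.67
ΣP(Jan 2023)Q(Jan 2023) = 5.08×51 + 1.08×122 + 5.42×20 = 259.08 + 131.76 + 108.4 = 499.24
link = 569.67/499.24 = 1.141074
Link Feb 2023→Mar 2023:
ΣP(Mar 2023)Q(Feb 2023) = 6.89×42 + 1.32×141 + 4.70×21 = 289.38 + 186.12 + 98.7 = 574.2
ΣP(Feb 2023)Q(Feb 2023) = 5.63×42 + 1.37×141 + 5.77×21 = 236.46 + 193.17 + 121.17 = 550.8
link = 574.2/550.8 = 1.042484
Chained index = 100 × 1.141074 × 1.042484 = 118.9551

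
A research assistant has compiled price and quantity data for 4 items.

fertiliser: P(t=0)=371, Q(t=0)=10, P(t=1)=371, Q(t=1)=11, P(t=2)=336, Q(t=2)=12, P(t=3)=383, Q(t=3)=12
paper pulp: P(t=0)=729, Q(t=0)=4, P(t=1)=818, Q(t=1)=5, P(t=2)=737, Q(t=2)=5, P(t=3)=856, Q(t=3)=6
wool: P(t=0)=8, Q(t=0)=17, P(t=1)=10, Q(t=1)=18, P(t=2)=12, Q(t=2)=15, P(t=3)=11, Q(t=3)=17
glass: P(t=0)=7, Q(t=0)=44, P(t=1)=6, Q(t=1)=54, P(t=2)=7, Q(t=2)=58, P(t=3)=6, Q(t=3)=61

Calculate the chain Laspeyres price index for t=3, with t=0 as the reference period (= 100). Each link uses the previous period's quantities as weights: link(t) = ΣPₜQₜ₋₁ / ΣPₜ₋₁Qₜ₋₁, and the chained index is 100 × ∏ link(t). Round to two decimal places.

109.04

Link t=0→t=1:
ΣP(t=1)Q(t=0) = 371×10 + 818×4 + 10×17 + 6×44 = 3710 + 3272 + 170 + 264 = 7416
ΣP(t=0)Q(t=0) = 371×10 + 729×4 + 8×17 + 7×44 = 3710 + 2916 + 136 + 308 = 7070
link = 7416/7070 = 1.048939
Link t=1→t=2:
ΣP(t=2)Q(t=1) = 336×11 + 737×5 + 12×18 + 7×54 = 3696 + 3685 + 216 + 378 = 7975
ΣP(t=1)Q(t=1) = 371×11 + 818×5 + 10×18 + 6×54 = 4081 + 4090 + 180 + 324 = 8675
link = 7975/8675 = 0.919308
Link t=2→t=3:
ΣP(t=3)Q(t=2) = 383×12 + 856×5 + 11×15 + 6×58 = 4596 + 4280 + 165 + 348 = 9389
ΣP(t=2)Q(t=2) = 336×12 + 737×5 + 12×15 + 7×58 = 4032 + 3685 + 180 + 406 = 8303
link = 9389/8303 = 1.130796
Chained index = 100 × 1.048939 × 0.919308 × 1.130796 = 109.0425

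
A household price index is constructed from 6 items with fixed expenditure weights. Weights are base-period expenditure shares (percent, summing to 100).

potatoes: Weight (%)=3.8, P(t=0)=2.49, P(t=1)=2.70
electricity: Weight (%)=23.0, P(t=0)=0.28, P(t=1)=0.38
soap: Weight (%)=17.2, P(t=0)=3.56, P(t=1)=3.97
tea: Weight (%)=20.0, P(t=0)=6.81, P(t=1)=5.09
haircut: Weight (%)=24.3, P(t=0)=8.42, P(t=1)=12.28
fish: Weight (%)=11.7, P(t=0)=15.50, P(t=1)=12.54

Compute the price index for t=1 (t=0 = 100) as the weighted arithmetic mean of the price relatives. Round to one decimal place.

114.4

potatoes: 3.8 × (2.70/2.49) = 3.8 × 1.084337 = 4.1205
electricity: 23.0 × (0.38/0.28) = 23.0 × 1.357143 = 31.2143
soap: 17.2 × (3.97/3.56) = 17.2 × 1.115169 = 19.1809
tea: 20.0 × (5.09/6.81) = 20.0 × 0.747430 = 14.9486
haircut: 24.3 × (12.28/8.42) = 24.3 × 1.458432 = 35.4399
fish: 11.7 × (12.54/15.50) = 11.7 × 0.809032 = 9.4657
Index = Σ wᵢ·(p₁ᵢ/p₀ᵢ) = 4.1205 + 31.2143 + 19.1809 + 14.9486 + 35.4399 + 9.4657 = 114.3699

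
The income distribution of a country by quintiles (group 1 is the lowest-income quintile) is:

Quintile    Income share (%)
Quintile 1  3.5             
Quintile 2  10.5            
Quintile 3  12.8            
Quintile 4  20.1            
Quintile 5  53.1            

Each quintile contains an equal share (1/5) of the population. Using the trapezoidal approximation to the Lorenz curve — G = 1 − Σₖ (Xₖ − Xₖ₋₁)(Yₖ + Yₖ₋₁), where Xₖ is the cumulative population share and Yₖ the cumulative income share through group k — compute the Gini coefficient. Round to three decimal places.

0.435

Cumulative income shares Yₖ: 0.0350, 0.1400, 0.2680, 0.4690, 1.0000
Σ (Xₖ−Xₖ₋₁)(Yₖ+Yₖ₋₁) = (1/5)(0.0350+0.0000) + (1/5)(0.1400+0.0350) + (1/5)(0.2680+0.1400) + (1/5)(0.4690+0.2680) + (1/5)(1.0000+0.4690)
  = 0.0070 + 0.0350 + 0.0816 + 0.1474 + 0.2938 = 0.5648
G = 1 − 0.5648 = 0.4352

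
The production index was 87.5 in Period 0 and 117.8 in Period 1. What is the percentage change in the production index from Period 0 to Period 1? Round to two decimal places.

34.63%

Change = (117.8 − 87.5) / 87.5 × 100
       = 30.3 / 87.5 × 100 = 34.6286%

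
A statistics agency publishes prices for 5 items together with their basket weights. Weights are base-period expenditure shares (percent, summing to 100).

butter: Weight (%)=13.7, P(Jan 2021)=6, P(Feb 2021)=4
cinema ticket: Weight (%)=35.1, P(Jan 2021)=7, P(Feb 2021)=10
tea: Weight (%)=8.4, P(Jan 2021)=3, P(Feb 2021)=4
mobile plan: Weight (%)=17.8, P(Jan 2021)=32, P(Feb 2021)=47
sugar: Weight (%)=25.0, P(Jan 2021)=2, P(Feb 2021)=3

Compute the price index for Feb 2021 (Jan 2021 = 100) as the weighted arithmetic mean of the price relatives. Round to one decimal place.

butter: 13.7 × (4/6) = 13.7 × 0.666667 = 9.1333
cinema ticket: 35.1 × (10/7) = 35.1 × 1.428571 = 50.1429
tea: 8.4 × (4/3) = 8.4 × 1.333333 = 11.2000
mobile plan: 17.8 × (47/32) = 17.8 × 1.468750 = 26.1438
sugar: 25.0 × (3/2) = 25.0 × 1.500000 = 37.5000
Index = Σ wᵢ·(p₁ᵢ/p₀ᵢ) = 9.1333 + 50.1429 + 11.2000 + 26.1438 + 37.5000 = 134.1199

134.1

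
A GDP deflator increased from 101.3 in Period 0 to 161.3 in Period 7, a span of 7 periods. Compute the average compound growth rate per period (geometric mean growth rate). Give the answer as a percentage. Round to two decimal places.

6.87%

Growth factor = (161.3/101.3)^(1/7) = (1.592300)^(1/7) = 1.068712
Growth rate = 1.068712 − 1 = 0.068712 = 6.8712%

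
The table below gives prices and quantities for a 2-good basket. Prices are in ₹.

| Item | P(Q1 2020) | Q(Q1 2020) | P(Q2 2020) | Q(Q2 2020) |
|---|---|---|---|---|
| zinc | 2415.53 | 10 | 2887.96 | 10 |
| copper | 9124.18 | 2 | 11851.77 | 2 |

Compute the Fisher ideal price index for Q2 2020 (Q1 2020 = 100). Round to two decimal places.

124.01

Laspeyres component (base-period weights):
ΣP(Q2 2020)Q(Q1 2020) = 2887.96×10 + 11851.77×2 = 28879.6 + 23703.54 = 52583.14
ΣP(Q1 2020)Q(Q1 2020) = 2415.53×10 + 9124.18×2 = 24155.3 + 18248.36 = 42403.66
L = 52583.14 / 42403.66 × 100 = 124.0061
Paasche component (current-period weights):
ΣP(Q2 2020)Q(Q2 2020) = 2887.96×10 + 11851.77×2 = 28879.6 + 23703.54 = 52583.14
ΣP(Q1 2020)Q(Q2 2020) = 2415.53×10 + 9124.18×2 = 24155.3 + 18248.36 = 42403.66
P = 52583.14 / 42403.66 × 100 = 124.0061
Fisher = √(L × P) = √(124.0061 × 124.0061) = 124.0061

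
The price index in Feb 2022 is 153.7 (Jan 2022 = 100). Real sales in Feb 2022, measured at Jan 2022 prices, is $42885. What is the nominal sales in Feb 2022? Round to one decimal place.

Nominal = Real × (Index/100) = 42885 × (153.7/100)
        = 42885 × 1.537 = 65914.2450

65914.2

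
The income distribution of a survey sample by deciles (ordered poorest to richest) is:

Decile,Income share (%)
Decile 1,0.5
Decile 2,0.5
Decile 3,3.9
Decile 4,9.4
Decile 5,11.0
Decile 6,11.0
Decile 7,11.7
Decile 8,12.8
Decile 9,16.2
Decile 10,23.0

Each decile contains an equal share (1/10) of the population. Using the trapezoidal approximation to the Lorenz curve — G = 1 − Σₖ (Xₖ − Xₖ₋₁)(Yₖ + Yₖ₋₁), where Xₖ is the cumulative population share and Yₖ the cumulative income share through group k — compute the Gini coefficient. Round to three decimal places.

Cumulative income shares Yₖ: 0.0050, 0.0100, 0.0490, 0.1430, 0.2530, 0.3630, 0.4800, 0.6080, 0.7700, 1.0000
Σ (Xₖ−Xₖ₋₁)(Yₖ+Yₖ₋₁) = (1/10)(0.0050+0.0000) + (1/10)(0.0100+0.0050) + (1/10)(0.0490+0.0100) + (1/10)(0.1430+0.0490) + (1/10)(0.2530+0.1430) + (1/10)(0.3630+0.2530) + (1/10)(0.4800+0.3630) + (1/10)(0.6080+0.4800) + (1/10)(0.7700+0.6080) + (1/10)(1.0000+0.7700)
  = 0.0005 + 0.0015 + 0.0059 + 0.0192 + 0.0396 + 0.0616 + 0.0843 + 0.1088 + 0.1378 + 0.1770 = 0.6362
G = 1 − 0.6362 = 0.3638

0.364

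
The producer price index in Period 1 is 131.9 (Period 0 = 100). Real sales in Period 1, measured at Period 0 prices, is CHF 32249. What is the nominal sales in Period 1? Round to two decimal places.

Nominal = Real × (Index/100) = 32249 × (131.9/100)
        = 32249 × 1.319 = 42536.4310

42536.43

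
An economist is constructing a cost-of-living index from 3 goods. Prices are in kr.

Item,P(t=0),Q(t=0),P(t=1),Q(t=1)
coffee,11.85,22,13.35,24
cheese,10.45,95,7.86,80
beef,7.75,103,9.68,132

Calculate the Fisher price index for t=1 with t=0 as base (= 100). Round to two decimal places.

Laspeyres component (base-period weights):
ΣP(t=1)Q(t=0) = 13.35×22 + 7.86×95 + 9.68×103 = 293.7 + 746.7 + 997.04 = 2037.44
ΣP(t=0)Q(t=0) = 11.85×22 + 10.45×95 + 7.75×103 = 260.7 + 992.75 + 798.25 = 2051.7
L = 2037.44 / 2051.7 × 100 = 99.3050
Paasche component (current-period weights):
ΣP(t=1)Q(t=1) = 13.35×24 + 7.86×80 + 9.68×132 = 320.4 + 628.8 + 1277.76 = 2226.96
ΣP(t=0)Q(t=1) = 11.85×24 + 10.45×80 + 7.75×132 = 284.4 + 836 + 1023 = 2143.4
P = 2226.96 / 2143.4 × 100 = 103.8985
Fisher = √(L × P) = √(99.3050 × 103.8985) = 101.5758

101.58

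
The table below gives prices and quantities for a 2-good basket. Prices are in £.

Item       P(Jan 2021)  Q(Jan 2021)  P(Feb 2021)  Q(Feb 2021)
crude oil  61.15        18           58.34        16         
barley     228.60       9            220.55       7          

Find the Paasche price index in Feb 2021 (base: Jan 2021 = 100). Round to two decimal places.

96.07

Paasche price index uses current-period quantities as weights.
ΣP(Feb 2021)·Q(Feb 2021) = 58.34×16 + 220.55×7 = 933.44 + 1543.85 = 2477.29
ΣP(Jan 2021)·Q(Feb 2021) = 61.15×16 + 228.60×7 = 978.4 + 1600.2 = 2578.6
Index = 2477.29 / 2578.6 × 100 = 96.0711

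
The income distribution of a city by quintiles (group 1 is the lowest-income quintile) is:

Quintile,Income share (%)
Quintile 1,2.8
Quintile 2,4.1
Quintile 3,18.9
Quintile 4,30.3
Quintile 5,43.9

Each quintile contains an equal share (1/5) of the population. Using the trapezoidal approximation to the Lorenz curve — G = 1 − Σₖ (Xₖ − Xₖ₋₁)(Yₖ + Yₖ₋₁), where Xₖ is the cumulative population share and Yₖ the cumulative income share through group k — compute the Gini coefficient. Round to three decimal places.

0.434

Cumulative income shares Yₖ: 0.0280, 0.0690, 0.2580, 0.5610, 1.0000
Σ (Xₖ−Xₖ₋₁)(Yₖ+Yₖ₋₁) = (1/5)(0.0280+0.0000) + (1/5)(0.0690+0.0280) + (1/5)(0.2580+0.0690) + (1/5)(0.5610+0.2580) + (1/5)(1.0000+0.5610)
  = 0.0056 + 0.0194 + 0.0654 + 0.1638 + 0.3122 = 0.5664
G = 1 − 0.5664 = 0.4336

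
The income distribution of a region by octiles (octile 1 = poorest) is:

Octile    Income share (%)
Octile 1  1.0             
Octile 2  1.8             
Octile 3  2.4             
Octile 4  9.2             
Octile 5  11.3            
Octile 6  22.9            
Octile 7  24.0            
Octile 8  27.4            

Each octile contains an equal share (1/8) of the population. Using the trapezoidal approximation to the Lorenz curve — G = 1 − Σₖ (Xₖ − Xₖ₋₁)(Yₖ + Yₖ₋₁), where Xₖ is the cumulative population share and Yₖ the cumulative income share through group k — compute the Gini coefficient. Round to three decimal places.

0.449

Cumulative income shares Yₖ: 0.0100, 0.0280, 0.0520, 0.1440, 0.2570, 0.4860, 0.7260, 1.0000
Σ (Xₖ−Xₖ₋₁)(Yₖ+Yₖ₋₁) = (1/8)(0.0100+0.0000) + (1/8)(0.0280+0.0100) + (1/8)(0.0520+0.0280) + (1/8)(0.1440+0.0520) + (1/8)(0.2570+0.1440) + (1/8)(0.4860+0.2570) + (1/8)(0.7260+0.4860) + (1/8)(1.0000+0.7260)
  = 0.0013 + 0.0048 + 0.0100 + 0.0245 + 0.0501 + 0.0929 + 0.1515 + 0.2157 = 0.5507
G = 1 − 0.5507 = 0.4493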